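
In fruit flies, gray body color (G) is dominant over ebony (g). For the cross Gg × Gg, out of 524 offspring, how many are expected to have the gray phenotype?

Punnett square for Gg × Gg:
Offspring genotypes: 1 GG, 2 Gg, 1 gg
Total offspring: 4
Count with target: 3
Probability: 3/4
Expected count = 3/4 × 524 = 393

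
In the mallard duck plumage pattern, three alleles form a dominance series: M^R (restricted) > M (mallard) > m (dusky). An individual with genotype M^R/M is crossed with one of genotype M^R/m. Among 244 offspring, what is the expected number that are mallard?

Cross: M^R/M × M^R/m
Allele dominance: M^R > M > m
Offspring genotypes: 1 M^R/M^R, 1 M^R/m, 1 M^R/M, 1 M/m
Phenotype counts: 3 restricted, 1 mallard
mallard: 1 out of 4 → fraction 1/4
Expected count = 1/4 × 244 = 61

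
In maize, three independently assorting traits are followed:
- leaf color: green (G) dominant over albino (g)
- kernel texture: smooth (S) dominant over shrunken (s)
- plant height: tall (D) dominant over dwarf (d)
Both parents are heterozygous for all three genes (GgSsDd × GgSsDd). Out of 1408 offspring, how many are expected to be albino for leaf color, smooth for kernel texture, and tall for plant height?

Trihybrid cross: GgSsDd × GgSsDd
Each trait segregates independently with a 3:1 phenotypic ratio, so each gene contributes 3/4 (dominant) or 1/4 (recessive).
Target: albino (leaf color), smooth (kernel texture), tall (plant height)
Probability = product of independent per-trait probabilities
= 1/4 × 3/4 × 3/4 = 9/64
Expected count = 9/64 × 1408 = 198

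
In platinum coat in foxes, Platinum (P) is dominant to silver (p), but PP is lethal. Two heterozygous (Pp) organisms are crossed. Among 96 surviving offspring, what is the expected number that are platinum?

Cross: Pp × Pp
Punnett square offspring (before lethality): 1 PP, 2 Pp, 1 pp
The PP genotype is lethal (embryos die); surviving offspring: 2 Pp, 1 pp
platinum: 2 out of 3 → fraction 2/3
Expected count = 2/3 × 96 = 64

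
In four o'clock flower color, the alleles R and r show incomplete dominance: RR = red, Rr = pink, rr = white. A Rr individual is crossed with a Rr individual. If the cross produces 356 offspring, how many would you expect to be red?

Punnett square for Rr × Rr:
Offspring genotypes: 1 RR, 2 Rr, 1 rr
Phenotype counts: 1 red, 2 pink, 1 white
red: 1 out of 4 → fraction 1/4
Expected count = 1/4 × 356 = 89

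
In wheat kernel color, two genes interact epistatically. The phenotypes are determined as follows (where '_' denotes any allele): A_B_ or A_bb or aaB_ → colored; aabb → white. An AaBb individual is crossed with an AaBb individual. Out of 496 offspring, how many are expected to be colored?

Cross: AaBb × AaBb — consider each gene separately:
A gene: Aa × Aa → 1 AA, 2 Aa, 1 aa → 3 A_ : 1 aa (out of 4)
B gene: Bb × Bb → 1 BB, 2 Bb, 1 bb → 3 B_ : 1 bb (out of 4)
Genotype classes (out of 4 × 4 = 16): A_B_ = 3×3 = 9; A_bb = 3×1 = 3; aaB_ = 1×3 = 3; aabb = 1×1 = 1
Apply the phenotype rules: A_B_ (9) + A_bb (3) + aaB_ (3) → colored; aabb (1) → white
Phenotype counts (out of 16): 15 colored, 1 white
colored: 15 out of 16 → fraction 15/16
Expected count = 15/16 × 496 = 465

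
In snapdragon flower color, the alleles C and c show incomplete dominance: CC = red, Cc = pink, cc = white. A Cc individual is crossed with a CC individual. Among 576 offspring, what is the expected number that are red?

Punnett square for Cc × CC:
Offspring genotypes: 2 CC, 2 Cc
Phenotype counts: 2 red, 2 pink
red: 2 out of 4 → fraction 1/2
Expected count = 1/2 × 576 = 288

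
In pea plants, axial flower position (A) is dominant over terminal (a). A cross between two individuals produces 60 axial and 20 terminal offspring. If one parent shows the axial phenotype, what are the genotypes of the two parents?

Observed offspring: 60 axial, 20 terminal
The observed ratio simplifies to 3:1. Terminal (aa) offspring appear, so each parent must contribute one a allele. The parent stated to show axial carries A, so it is Aa. The other parent is then either Aa or aa: Aa × aa would give a 1:1 split, whereas Aa × Aa gives 3:1 — matching the data. So both parents are heterozygous (Aa × Aa).
Parent genotypes: Aa × Aa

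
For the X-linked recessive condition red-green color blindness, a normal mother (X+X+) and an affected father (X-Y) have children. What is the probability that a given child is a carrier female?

Cross: X+X+ × X-Y
Offspring: 2 X+X-, 2 X+Y
Probability of a carrier female: 2/4 = 1/2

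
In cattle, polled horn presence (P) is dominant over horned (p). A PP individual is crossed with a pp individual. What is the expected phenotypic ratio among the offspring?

Punnett square for PP × pp:
Offspring genotypes: 4 Pp
polled: 4, horned: 0
Ratio: all polled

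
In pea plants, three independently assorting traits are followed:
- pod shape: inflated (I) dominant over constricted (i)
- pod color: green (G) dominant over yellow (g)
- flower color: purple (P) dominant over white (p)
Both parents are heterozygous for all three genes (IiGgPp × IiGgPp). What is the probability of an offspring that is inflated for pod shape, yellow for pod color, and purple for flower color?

Trihybrid cross: IiGgPp × IiGgPp
Each trait segregates independently with a 3:1 phenotypic ratio, so each gene contributes 3/4 (dominant) or 1/4 (recessive).
Target: inflated (pod shape), yellow (pod color), purple (flower color)
Probability = product of independent per-trait probabilities
= 3/4 × 1/4 × 3/4 = 9/64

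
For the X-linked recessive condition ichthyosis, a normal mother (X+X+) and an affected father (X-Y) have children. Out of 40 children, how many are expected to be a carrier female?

Cross: X+X+ × X-Y
Offspring: 2 X+X-, 2 X+Y
Probability of a carrier female: 2/4 = 1/2
Expected count = 1/2 × 40 = 20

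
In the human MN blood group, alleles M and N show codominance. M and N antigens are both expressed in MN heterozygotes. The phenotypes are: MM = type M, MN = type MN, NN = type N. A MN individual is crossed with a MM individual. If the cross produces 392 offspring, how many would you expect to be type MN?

Punnett square for MN × MM:
Offspring genotypes: 2 MM, 2 MN
Phenotype counts: 2 type M, 2 type MN
type MN: 2 out of 4 → fraction 1/2
Expected count = 1/2 × 392 = 196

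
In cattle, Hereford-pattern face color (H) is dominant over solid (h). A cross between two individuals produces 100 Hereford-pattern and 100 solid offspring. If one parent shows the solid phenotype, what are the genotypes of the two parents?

Observed offspring: 100 Hereford-pattern, 100 solid
The observed ratio simplifies to 1:1. One parent shows solid, so its genotype must be hh. A 1:1 offspring split requires the other parent to be heterozygous (Hh).
Parent genotypes: hh × Hh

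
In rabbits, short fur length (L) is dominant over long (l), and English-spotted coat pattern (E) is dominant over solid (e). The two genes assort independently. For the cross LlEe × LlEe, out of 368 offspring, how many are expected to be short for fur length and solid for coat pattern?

Dihybrid cross LlEe × LlEe — consider each gene separately:
fur length: Ll × Ll → 1 LL, 2 Ll, 1 ll → 3 L_ : 1 ll (out of 4)
coat pattern: Ee × Ee → 1 EE, 2 Ee, 1 ee → 3 E_ : 1 ee (out of 4)
Looking for: short (L_) and solid (ee)
P(short) = 3/4, P(solid) = 1/4
P(both) = 3/4 × 1/4 = 3/16
Expected count = 3/16 × 368 = 69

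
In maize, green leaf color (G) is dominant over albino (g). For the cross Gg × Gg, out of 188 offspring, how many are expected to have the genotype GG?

Punnett square for Gg × Gg:
Offspring genotypes: 1 GG, 2 Gg, 1 gg
Total offspring: 4
Count with target: 1
Probability: 1/4
Expected count = 1/4 × 188 = 47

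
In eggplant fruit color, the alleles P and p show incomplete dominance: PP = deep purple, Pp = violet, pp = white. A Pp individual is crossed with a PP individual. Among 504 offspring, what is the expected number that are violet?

Punnett square for Pp × PP:
Offspring genotypes: 2 PP, 2 Pp
Phenotype counts: 2 deep purple, 2 violet
violet: 2 out of 4 → fraction 1/2
Expected count = 1/2 × 504 = 252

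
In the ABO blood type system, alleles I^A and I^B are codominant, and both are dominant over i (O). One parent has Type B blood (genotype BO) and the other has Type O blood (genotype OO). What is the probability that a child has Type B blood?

Cross: BO × OO
Possible offspring genotypes: 2 BO, 2 OO
Blood type counts: 2 Type B, 2 Type O
Probability of Type B: 2/4 = 1/2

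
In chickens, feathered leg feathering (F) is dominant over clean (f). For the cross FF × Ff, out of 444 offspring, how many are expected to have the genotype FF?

Punnett square for FF × Ff:
Offspring genotypes: 2 FF, 2 Ff
Total offspring: 4
Count with target: 2
Probability: 2/4 = 1/2
Expected count = 1/2 × 444 = 222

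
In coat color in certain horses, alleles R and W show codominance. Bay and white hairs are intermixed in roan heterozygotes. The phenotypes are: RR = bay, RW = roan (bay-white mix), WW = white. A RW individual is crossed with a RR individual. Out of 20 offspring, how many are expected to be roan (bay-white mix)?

Punnett square for RW × RR:
Offspring genotypes: 2 RR, 2 RW
Phenotype counts: 2 bay, 2 roan (bay-white mix)
roan (bay-white mix): 2 out of 4 → fraction 1/2
Expected count = 1/2 × 20 = 10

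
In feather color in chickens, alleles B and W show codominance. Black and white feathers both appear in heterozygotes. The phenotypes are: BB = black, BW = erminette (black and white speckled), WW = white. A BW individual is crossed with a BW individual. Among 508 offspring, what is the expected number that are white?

Punnett square for BW × BW:
Offspring genotypes: 1 BB, 2 BW, 1 WW
Phenotype counts: 1 black, 2 erminette (black and white speckled), 1 white
white: 1 out of 4 → fraction 1/4
Expected count = 1/4 × 508 = 127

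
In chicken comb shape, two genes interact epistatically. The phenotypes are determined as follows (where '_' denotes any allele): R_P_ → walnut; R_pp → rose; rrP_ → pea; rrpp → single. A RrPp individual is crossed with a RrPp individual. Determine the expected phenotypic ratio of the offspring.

Cross: RrPp × RrPp — consider each gene separately:
R gene: Rr × Rr → 1 RR, 2 Rr, 1 rr → 3 R_ : 1 rr (out of 4)
P gene: Pp × Pp → 1 PP, 2 Pp, 1 pp → 3 P_ : 1 pp (out of 4)
Genotype classes (out of 4 × 4 = 16): R_P_ = 3×3 = 9; R_pp = 3×1 = 3; rrP_ = 1×3 = 3; rrpp = 1×1 = 1
Apply the phenotype rules: R_P_ (9) → walnut; R_pp (3) → rose; rrP_ (3) → pea; rrpp (1) → single
Phenotype counts (out of 16): 9 walnut, 3 rose, 3 pea, 1 single
Ratio: 9 walnut : 3 rose : 3 pea : 1 single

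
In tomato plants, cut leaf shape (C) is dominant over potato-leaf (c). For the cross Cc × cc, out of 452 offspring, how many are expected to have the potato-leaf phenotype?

Punnett square for Cc × cc:
Offspring genotypes: 2 Cc, 2 cc
Total offspring: 4
Count with target: 2
Probability: 2/4 = 1/2
Expected count = 1/2 × 452 = 226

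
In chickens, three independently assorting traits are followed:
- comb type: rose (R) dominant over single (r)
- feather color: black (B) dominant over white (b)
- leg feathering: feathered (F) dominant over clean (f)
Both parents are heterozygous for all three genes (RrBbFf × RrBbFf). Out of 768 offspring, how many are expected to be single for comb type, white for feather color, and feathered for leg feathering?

Trihybrid cross: RrBbFf × RrBbFf
Each trait segregates independently with a 3:1 phenotypic ratio, so each gene contributes 3/4 (dominant) or 1/4 (recessive).
Target: single (comb type), white (feather color), feathered (leg feathering)
Probability = product of independent per-trait probabilities
= 1/4 × 1/4 × 3/4 = 3/64
Expected count = 3/64 × 768 = 36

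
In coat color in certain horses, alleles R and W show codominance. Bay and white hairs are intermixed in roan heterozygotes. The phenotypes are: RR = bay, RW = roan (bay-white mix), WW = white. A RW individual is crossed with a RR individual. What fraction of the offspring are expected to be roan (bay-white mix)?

Punnett square for RW × RR:
Offspring genotypes: 2 RR, 2 RW
Phenotype counts: 2 bay, 2 roan (bay-white mix)
roan (bay-white mix): 2 out of 4
Probability: 2/4 = 1/2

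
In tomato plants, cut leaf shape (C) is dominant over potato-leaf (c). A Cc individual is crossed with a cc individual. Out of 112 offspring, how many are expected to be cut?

Punnett square for Cc × cc:
Offspring genotypes: 2 Cc, 2 cc
cut: 2, potato-leaf: 2
cut: 2 out of 4 → fraction 1/2
Expected count = 1/2 × 112 = 56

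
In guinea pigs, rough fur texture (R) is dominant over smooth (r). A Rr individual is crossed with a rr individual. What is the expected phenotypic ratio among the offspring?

Punnett square for Rr × rr:
Offspring genotypes: 2 Rr, 2 rr
rough: 2, smooth: 2
Ratio: 1:1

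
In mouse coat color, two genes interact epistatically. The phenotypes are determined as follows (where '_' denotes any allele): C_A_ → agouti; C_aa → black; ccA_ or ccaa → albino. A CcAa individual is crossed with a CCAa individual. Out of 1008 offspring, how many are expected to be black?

Cross: CcAa × CCAa — consider each gene separately:
C gene: Cc × CC → 2 CC, 2 Cc → 4 C_ (out of 4)
A gene: Aa × Aa → 1 AA, 2 Aa, 1 aa → 3 A_ : 1 aa (out of 4)
Genotype classes (out of 4 × 4 = 16): C_A_ = 4×3 = 12; C_aa = 4×1 = 4
Apply the phenotype rules: C_A_ (12) → agouti; C_aa (4) → black
Phenotype counts (out of 16): 12 agouti, 4 black
black: 4 out of 16 → fraction 1/4
Expected count = 1/4 × 1008 = 252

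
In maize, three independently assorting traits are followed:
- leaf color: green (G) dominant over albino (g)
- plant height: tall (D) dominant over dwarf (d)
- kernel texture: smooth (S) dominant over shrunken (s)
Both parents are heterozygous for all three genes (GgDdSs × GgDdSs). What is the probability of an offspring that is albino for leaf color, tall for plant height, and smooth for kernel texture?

Trihybrid cross: GgDdSs × GgDdSs
Each trait segregates independently with a 3:1 phenotypic ratio, so each gene contributes 3/4 (dominant) or 1/4 (recessive).
Target: albino (leaf color), tall (plant height), smooth (kernel texture)
Probability = product of independent per-trait probabilities
= 1/4 × 3/4 × 3/4 = 9/64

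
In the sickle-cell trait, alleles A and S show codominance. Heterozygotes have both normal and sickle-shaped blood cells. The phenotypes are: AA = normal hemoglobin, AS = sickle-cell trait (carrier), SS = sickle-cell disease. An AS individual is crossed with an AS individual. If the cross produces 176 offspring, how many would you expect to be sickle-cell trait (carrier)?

Punnett square for AS × AS:
Offspring genotypes: 1 AA, 2 AS, 1 SS
Phenotype counts: 1 normal hemoglobin, 2 sickle-cell trait (carrier), 1 sickle-cell disease
sickle-cell trait (carrier): 2 out of 4 → fraction 1/2
Expected count = 1/2 × 176 = 88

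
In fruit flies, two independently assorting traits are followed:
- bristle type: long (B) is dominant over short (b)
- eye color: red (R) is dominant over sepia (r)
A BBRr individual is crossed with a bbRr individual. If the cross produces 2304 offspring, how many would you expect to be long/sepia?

Dihybrid cross BBRr × bbRr — consider each gene separately:
bristle type: BB × bb → 4 Bb → 4 B_ (out of 4)
eye color: Rr × Rr → 1 RR, 2 Rr, 1 rr → 3 R_ : 1 rr (out of 4)
Combine (counts out of 4 × 4 = 16): long/red (B_R_) = 4×3 = 12; long/sepia (B_rr) = 4×1 = 4
Phenotype counts (out of 16): 12 long/red, 4 long/sepia
long/sepia: 4 out of 16 → fraction 1/4
Expected count = 1/4 × 2304 = 576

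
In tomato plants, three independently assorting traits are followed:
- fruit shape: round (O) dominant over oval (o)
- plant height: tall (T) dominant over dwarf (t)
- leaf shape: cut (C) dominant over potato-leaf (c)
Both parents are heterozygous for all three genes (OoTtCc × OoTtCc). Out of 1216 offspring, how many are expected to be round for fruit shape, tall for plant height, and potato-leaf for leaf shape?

Trihybrid cross: OoTtCc × OoTtCc
Each trait segregates independently with a 3:1 phenotypic ratio, so each gene contributes 3/4 (dominant) or 1/4 (recessive).
Target: round (fruit shape), tall (plant height), potato-leaf (leaf shape)
Probability = product of independent per-trait probabilities
= 3/4 × 3/4 × 1/4 = 9/64
Expected count = 9/64 × 1216 = 171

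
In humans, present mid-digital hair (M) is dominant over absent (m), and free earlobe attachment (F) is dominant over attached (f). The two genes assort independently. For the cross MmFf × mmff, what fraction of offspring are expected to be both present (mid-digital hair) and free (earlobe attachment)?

Dihybrid cross MmFf × mmff — consider each gene separately:
mid-digital hair: Mm × mm → 2 Mm, 2 mm → 2 M_ : 2 mm (out of 4)
earlobe attachment: Ff × ff → 2 Ff, 2 ff → 2 F_ : 2 ff (out of 4)
Looking for: present (M_) and free (F_)
P(present) = 2/4, P(free) = 2/4
P(both) = 2/4 × 2/4 = 4/16 = 1/4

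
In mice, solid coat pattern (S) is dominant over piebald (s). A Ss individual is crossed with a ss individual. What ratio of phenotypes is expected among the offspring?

Punnett square for Ss × ss:
Offspring genotypes: 2 Ss, 2 ss
solid: 2, piebald: 2
Ratio: 1:1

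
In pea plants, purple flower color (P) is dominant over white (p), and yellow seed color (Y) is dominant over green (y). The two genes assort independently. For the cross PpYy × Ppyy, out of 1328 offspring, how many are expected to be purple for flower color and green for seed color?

Dihybrid cross PpYy × Ppyy — consider each gene separately:
flower color: Pp × Pp → 1 PP, 2 Pp, 1 pp → 3 P_ : 1 pp (out of 4)
seed color: Yy × yy → 2 Yy, 2 yy → 2 Y_ : 2 yy (out of 4)
Looking for: purple (P_) and green (yy)
P(purple) = 3/4, P(green) = 2/4
P(both) = 3/4 × 2/4 = 6/16 = 3/8
Expected count = 3/8 × 1328 = 498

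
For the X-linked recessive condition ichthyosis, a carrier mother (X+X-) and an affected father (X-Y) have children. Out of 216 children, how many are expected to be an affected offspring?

Cross: X+X- × X-Y
Offspring: 1 X+X-, 1 X+Y, 1 X-X-, 1 X-Y
Probability of an affected offspring: 2/4 = 1/2
Expected count = 1/2 × 216 = 108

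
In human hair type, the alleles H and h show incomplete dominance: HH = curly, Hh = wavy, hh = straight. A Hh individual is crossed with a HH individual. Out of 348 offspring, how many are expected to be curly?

Punnett square for Hh × HH:
Offspring genotypes: 2 HH, 2 Hh
Phenotype counts: 2 curly, 2 wavy
curly: 2 out of 4 → fraction 1/2
Expected count = 1/2 × 348 = 174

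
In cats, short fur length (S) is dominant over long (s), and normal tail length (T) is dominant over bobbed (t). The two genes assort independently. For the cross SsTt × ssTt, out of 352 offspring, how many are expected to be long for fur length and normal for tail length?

Dihybrid cross SsTt × ssTt — consider each gene separately:
fur length: Ss × ss → 2 Ss, 2 ss → 2 S_ : 2 ss (out of 4)
tail length: Tt × Tt → 1 TT, 2 Tt, 1 tt → 3 T_ : 1 tt (out of 4)
Looking for: long (ss) and normal (T_)
P(long) = 2/4, P(normal) = 3/4
P(both) = 2/4 × 3/4 = 6/16 = 3/8
Expected count = 3/8 × 352 = 132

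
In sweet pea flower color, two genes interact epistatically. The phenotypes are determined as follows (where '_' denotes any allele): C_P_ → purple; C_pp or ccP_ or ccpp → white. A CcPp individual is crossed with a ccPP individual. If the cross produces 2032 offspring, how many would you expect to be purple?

Cross: CcPp × ccPP — consider each gene separately:
C gene: Cc × cc → 2 Cc, 2 cc → 2 C_ : 2 cc (out of 4)
P gene: Pp × PP → 2 PP, 2 Pp → 4 P_ (out of 4)
Genotype classes (out of 4 × 4 = 16): C_P_ = 2×4 = 8; ccP_ = 2×4 = 8
Apply the phenotype rules: C_P_ (8) → purple; ccP_ (8) → white
Phenotype counts (out of 16): 8 purple, 8 white
purple: 8 out of 16 → fraction 1/2
Expected count = 1/2 × 2032 = 1016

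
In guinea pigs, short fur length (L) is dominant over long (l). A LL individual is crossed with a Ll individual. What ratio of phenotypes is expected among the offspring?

Punnett square for LL × Ll:
Offspring genotypes: 2 LL, 2 Ll
short: 4, long: 0
Ratio: all short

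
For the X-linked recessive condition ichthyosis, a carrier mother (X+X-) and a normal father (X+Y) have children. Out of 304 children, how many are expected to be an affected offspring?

Cross: X+X- × X+Y
Offspring: 1 X+X+, 1 X+Y, 1 X+X-, 1 X-Y
Probability of an affected offspring: 1/4
Expected count = 1/4 × 304 = 76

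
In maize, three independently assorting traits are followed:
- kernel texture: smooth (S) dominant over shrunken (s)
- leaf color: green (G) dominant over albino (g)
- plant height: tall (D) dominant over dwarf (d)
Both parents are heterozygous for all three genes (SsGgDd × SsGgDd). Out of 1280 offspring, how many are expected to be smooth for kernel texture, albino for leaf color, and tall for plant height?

Trihybrid cross: SsGgDd × SsGgDd
Each trait segregates independently with a 3:1 phenotypic ratio, so each gene contributes 3/4 (dominant) or 1/4 (recessive).
Target: smooth (kernel texture), albino (leaf color), tall (plant height)
Probability = product of independent per-trait probabilities
= 3/4 × 1/4 × 3/4 = 9/64
Expected count = 9/64 × 1280 = 180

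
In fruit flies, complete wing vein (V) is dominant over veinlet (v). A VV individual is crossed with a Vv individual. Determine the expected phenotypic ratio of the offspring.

Punnett square for VV × Vv:
Offspring genotypes: 2 VV, 2 Vv
complete: 4, veinlet: 0
Ratio: all complete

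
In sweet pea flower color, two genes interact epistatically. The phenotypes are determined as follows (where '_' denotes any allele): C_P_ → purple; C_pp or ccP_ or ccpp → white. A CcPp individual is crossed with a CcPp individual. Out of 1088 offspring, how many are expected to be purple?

Cross: CcPp × CcPp — consider each gene separately:
C gene: Cc × Cc → 1 CC, 2 Cc, 1 cc → 3 C_ : 1 cc (out of 4)
P gene: Pp × Pp → 1 PP, 2 Pp, 1 pp → 3 P_ : 1 pp (out of 4)
Genotype classes (out of 4 × 4 = 16): C_P_ = 3×3 = 9; C_pp = 3×1 = 3; ccP_ = 1×3 = 3; ccpp = 1×1 = 1
Apply the phenotype rules: C_P_ (9) → purple; C_pp (3) + ccP_ (3) + ccpp (1) → white
Phenotype counts (out of 16): 9 purple, 7 white
purple: 9 out of 16 → fraction 9/16
Expected count = 9/16 × 1088 = 612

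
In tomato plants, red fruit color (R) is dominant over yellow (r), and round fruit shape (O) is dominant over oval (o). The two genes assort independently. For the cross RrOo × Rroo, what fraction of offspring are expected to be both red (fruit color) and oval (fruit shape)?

Dihybrid cross RrOo × Rroo — consider each gene separately:
fruit color: Rr × Rr → 1 RR, 2 Rr, 1 rr → 3 R_ : 1 rr (out of 4)
fruit shape: Oo × oo → 2 Oo, 2 oo → 2 O_ : 2 oo (out of 4)
Looking for: red (R_) and oval (oo)
P(red) = 3/4, P(oval) = 2/4
P(both) = 3/4 × 2/4 = 6/16 = 3/8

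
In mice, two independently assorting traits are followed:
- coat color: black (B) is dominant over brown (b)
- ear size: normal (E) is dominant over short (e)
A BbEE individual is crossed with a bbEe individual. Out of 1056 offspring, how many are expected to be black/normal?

Dihybrid cross BbEE × bbEe — consider each gene separately:
coat color: Bb × bb → 2 Bb, 2 bb → 2 B_ : 2 bb (out of 4)
ear size: EE × Ee → 2 EE, 2 Ee → 4 E_ (out of 4)
Combine (counts out of 4 × 4 = 16): black/normal (B_E_) = 2×4 = 8; brown/normal (bbE_) = 2×4 = 8
Phenotype counts (out of 16): 8 black/normal, 8 brown/normal
black/normal: 8 out of 16 → fraction 1/2
Expected count = 1/2 × 1056 = 528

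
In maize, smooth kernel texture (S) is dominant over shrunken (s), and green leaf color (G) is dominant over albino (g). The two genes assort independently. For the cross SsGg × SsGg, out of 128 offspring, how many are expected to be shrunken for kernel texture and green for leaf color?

Dihybrid cross SsGg × SsGg — consider each gene separately:
kernel texture: Ss × Ss → 1 SS, 2 Ss, 1 ss → 3 S_ : 1 ss (out of 4)
leaf color: Gg × Gg → 1 GG, 2 Gg, 1 gg → 3 G_ : 1 gg (out of 4)
Looking for: shrunken (ss) and green (G_)
P(shrunken) = 1/4, P(green) = 3/4
P(both) = 1/4 × 3/4 = 3/16
Expected count = 3/16 × 128 = 24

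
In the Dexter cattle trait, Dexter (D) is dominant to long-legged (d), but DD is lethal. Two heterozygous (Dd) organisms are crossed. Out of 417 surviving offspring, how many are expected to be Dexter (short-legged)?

Cross: Dd × Dd
Punnett square offspring (before lethality): 1 DD, 2 Dd, 1 dd
The DD genotype is lethal (embryos die); surviving offspring: 2 Dd, 1 dd
Dexter (short-legged): 2 out of 3 → fraction 2/3
Expected count = 2/3 × 417 = 278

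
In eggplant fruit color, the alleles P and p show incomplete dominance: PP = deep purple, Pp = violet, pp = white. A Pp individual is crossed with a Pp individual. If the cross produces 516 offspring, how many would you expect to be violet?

Punnett square for Pp × Pp:
Offspring genotypes: 1 PP, 2 Pp, 1 pp
Phenotype counts: 1 deep purple, 2 violet, 1 white
violet: 2 out of 4 → fraction 1/2
Expected count = 1/2 × 516 = 258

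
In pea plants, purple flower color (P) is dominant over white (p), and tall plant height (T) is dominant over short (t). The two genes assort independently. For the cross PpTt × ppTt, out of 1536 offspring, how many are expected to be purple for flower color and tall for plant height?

Dihybrid cross PpTt × ppTt — consider each gene separately:
flower color: Pp × pp → 2 Pp, 2 pp → 2 P_ : 2 pp (out of 4)
plant height: Tt × Tt → 1 TT, 2 Tt, 1 tt → 3 T_ : 1 tt (out of 4)
Looking for: purple (P_) and tall (T_)
P(purple) = 2/4, P(tall) = 3/4
P(both) = 2/4 × 3/4 = 6/16 = 3/8
Expected count = 3/8 × 1536 = 576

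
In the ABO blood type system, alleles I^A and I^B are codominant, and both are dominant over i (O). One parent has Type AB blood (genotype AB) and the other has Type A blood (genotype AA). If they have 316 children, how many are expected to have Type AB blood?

Cross: AB × AA
Possible offspring genotypes: 2 AA, 2 AB
Blood type counts: 2 Type A, 2 Type AB
Probability of Type AB: 2/4 = 1/2
Expected count = 1/2 × 316 = 158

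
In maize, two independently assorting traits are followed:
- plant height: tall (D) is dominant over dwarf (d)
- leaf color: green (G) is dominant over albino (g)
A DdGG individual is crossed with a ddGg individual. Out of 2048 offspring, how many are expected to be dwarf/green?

Dihybrid cross DdGG × ddGg — consider each gene separately:
plant height: Dd × dd → 2 Dd, 2 dd → 2 D_ : 2 dd (out of 4)
leaf color: GG × Gg → 2 GG, 2 Gg → 4 G_ (out of 4)
Combine (counts out of 4 × 4 = 16): tall/green (D_G_) = 2×4 = 8; dwarf/green (ddG_) = 2×4 = 8
Phenotype counts (out of 16): 8 tall/green, 8 dwarf/green
dwarf/green: 8 out of 16 → fraction 1/2
Expected count = 1/2 × 2048 = 1024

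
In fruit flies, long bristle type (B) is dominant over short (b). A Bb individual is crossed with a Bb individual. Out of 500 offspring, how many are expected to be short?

Punnett square for Bb × Bb:
Offspring genotypes: 1 BB, 2 Bb, 1 bb
long: 3, short: 1
short: 1 out of 4 → fraction 1/4
Expected count = 1/4 × 500 = 125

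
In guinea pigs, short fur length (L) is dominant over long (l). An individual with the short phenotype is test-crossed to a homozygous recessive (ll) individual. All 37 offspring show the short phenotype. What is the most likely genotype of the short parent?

Test cross: ? × ll
All offspring are short.
If the unknown parent were heterozygous (Ll), about half of 37 offspring would be long; none are. The unknown parent is most likely homozygous dominant (LL).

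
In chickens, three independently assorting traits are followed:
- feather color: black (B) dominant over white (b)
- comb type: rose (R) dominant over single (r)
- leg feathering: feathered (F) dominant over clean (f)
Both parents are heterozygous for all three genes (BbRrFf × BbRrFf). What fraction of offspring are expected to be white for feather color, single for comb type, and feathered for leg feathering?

Trihybrid cross: BbRrFf × BbRrFf
Each trait segregates independently with a 3:1 phenotypic ratio, so each gene contributes 3/4 (dominant) or 1/4 (recessive).
Target: white (feather color), single (comb type), feathered (leg feathering)
Probability = product of independent per-trait probabilities
= 1/4 × 1/4 × 3/4 = 3/64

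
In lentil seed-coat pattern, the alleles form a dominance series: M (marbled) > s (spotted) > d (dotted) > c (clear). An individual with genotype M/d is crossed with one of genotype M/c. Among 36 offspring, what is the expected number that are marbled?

Cross: M/d × M/c
Allele dominance: M > s > d > c
Offspring genotypes: 1 M/M, 1 M/c, 1 M/d, 1 d/c
Phenotype counts: 3 marbled, 1 dotted
marbled: 3 out of 4 → fraction 3/4
Expected count = 3/4 × 36 = 27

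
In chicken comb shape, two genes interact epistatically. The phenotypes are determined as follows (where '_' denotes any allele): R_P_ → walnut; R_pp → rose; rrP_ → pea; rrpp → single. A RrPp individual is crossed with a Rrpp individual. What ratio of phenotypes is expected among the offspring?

Cross: RrPp × Rrpp — consider each gene separately:
R gene: Rr × Rr → 1 RR, 2 Rr, 1 rr → 3 R_ : 1 rr (out of 4)
P gene: Pp × pp → 2 Pp, 2 pp → 2 P_ : 2 pp (out of 4)
Genotype classes (out of 4 × 4 = 16): R_P_ = 3×2 = 6; R_pp = 3×2 = 6; rrP_ = 1×2 = 2; rrpp = 1×2 = 2
Apply the phenotype rules: R_P_ (6) → walnut; R_pp (6) → rose; rrP_ (2) → pea; rrpp (2) → single
Phenotype counts (out of 16): 6 walnut, 6 rose, 2 pea, 2 single
Ratio: 3 walnut : 3 rose : 1 pea : 1 single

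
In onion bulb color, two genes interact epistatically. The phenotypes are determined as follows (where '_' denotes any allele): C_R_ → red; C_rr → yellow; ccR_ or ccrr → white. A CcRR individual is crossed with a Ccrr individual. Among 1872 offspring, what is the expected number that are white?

Cross: CcRR × Ccrr — consider each gene separately:
C gene: Cc × Cc → 1 CC, 2 Cc, 1 cc → 3 C_ : 1 cc (out of 4)
R gene: RR × rr → 4 Rr → 4 R_ (out of 4)
Genotype classes (out of 4 × 4 = 16): C_R_ = 3×4 = 12; ccR_ = 1×4 = 4
Apply the phenotype rules: C_R_ (12) → red; ccR_ (4) → white
Phenotype counts (out of 16): 12 red, 4 white
white: 4 out of 16 → fraction 1/4
Expected count = 1/4 × 1872 = 468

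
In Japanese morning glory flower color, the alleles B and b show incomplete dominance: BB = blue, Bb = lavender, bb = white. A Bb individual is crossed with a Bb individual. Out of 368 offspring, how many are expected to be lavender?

Punnett square for Bb × Bb:
Offspring genotypes: 1 BB, 2 Bb, 1 bb
Phenotype counts: 1 blue, 2 lavender, 1 white
lavender: 2 out of 4 → fraction 1/2
Expected count = 1/2 × 368 = 184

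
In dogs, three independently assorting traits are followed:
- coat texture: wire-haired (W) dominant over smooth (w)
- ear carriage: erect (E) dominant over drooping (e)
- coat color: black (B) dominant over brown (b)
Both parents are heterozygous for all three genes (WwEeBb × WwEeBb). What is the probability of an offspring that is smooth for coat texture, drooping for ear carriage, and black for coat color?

Trihybrid cross: WwEeBb × WwEeBb
Each trait segregates independently with a 3:1 phenotypic ratio, so each gene contributes 3/4 (dominant) or 1/4 (recessive).
Target: smooth (coat texture), drooping (ear carriage), black (coat color)
Probability = product of independent per-trait probabilities
= 1/4 × 1/4 × 3/4 = 3/64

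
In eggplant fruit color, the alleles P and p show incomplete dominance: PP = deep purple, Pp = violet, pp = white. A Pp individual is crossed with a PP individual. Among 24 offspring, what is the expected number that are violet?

Punnett square for Pp × PP:
Offspring genotypes: 2 PP, 2 Pp
Phenotype counts: 2 deep purple, 2 violet
violet: 2 out of 4 → fraction 1/2
Expected count = 1/2 × 24 = 12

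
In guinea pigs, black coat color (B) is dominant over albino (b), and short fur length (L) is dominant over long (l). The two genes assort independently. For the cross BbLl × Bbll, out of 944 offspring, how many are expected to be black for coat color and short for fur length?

Dihybrid cross BbLl × Bbll — consider each gene separately:
coat color: Bb × Bb → 1 BB, 2 Bb, 1 bb → 3 B_ : 1 bb (out of 4)
fur length: Ll × ll → 2 Ll, 2 ll → 2 L_ : 2 ll (out of 4)
Looking for: black (B_) and short (L_)
P(black) = 3/4, P(short) = 2/4
P(both) = 3/4 × 2/4 = 6/16 = 3/8
Expected count = 3/8 × 944 = 354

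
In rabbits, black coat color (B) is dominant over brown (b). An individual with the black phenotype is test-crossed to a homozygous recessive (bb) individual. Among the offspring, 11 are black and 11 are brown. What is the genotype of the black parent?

Test cross: ? × bb
Offspring: 11 black, 11 brown — approximately 1:1.
A 1:1 ratio in a test cross indicates the unknown parent is heterozygous (Bb).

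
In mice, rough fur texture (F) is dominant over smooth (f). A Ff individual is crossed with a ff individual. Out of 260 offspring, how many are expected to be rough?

Punnett square for Ff × ff:
Offspring genotypes: 2 Ff, 2 ff
rough: 2, smooth: 2
rough: 2 out of 4 → fraction 1/2
Expected count = 1/2 × 260 = 130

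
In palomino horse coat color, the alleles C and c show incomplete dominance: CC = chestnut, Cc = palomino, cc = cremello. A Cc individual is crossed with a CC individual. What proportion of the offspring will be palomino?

Punnett square for Cc × CC:
Offspring genotypes: 2 CC, 2 Cc
Phenotype counts: 2 chestnut, 2 palomino
palomino: 2 out of 4
Probability: 2/4 = 1/2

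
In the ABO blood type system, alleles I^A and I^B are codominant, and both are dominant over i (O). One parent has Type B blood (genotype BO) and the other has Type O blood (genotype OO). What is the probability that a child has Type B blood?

Cross: BO × OO
Possible offspring genotypes: 2 BO, 2 OO
Blood type counts: 2 Type B, 2 Type O
Probability of Type B: 2/4 = 1/2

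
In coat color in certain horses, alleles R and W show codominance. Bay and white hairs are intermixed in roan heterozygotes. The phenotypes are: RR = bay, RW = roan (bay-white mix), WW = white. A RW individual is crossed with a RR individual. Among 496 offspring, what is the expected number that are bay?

Punnett square for RW × RR:
Offspring genotypes: 2 RR, 2 RW
Phenotype counts: 2 bay, 2 roan (bay-white mix)
bay: 2 out of 4 → fraction 1/2
Expected count = 1/2 × 496 = 248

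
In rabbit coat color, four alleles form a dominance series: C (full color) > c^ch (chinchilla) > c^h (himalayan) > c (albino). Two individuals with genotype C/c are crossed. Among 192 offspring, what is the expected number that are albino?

Cross: C/c × C/c
Allele dominance: C > c^ch > c^h > c
Offspring genotypes: 1 C/C, 2 C/c, 1 c/c
Phenotype counts: 3 full color, 1 albino
albino: 1 out of 4 → fraction 1/4
Expected count = 1/4 × 192 = 48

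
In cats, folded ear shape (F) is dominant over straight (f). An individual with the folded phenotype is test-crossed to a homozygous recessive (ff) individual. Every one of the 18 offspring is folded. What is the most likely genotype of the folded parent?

Test cross: ? × ff
All offspring are folded.
If the unknown parent were heterozygous (Ff), about half of 18 offspring would be straight; none are. The unknown parent is most likely homozygous dominant (FF).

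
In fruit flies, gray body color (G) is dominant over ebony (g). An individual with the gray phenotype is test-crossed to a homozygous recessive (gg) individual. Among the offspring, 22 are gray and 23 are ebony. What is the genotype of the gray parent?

Test cross: ? × gg
Offspring: 22 gray, 23 ebony — approximately 1:1.
A 1:1 ratio in a test cross indicates the unknown parent is heterozygous (Gg).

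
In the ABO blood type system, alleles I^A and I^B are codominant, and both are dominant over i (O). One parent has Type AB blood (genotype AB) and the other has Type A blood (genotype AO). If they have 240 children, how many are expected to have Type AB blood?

Cross: AB × AO
Possible offspring genotypes: 1 AA, 1 AO, 1 AB, 1 BO
Blood type counts: 2 Type A, 1 Type AB, 1 Type B
Probability of Type AB: 1/4
Expected count = 1/4 × 240 = 60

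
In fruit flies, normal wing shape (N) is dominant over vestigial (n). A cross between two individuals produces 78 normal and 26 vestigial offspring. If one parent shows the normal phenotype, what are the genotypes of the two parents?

Observed offspring: 78 normal, 26 vestigial
The observed ratio simplifies to 3:1. Vestigial (nn) offspring appear, so each parent must contribute one n allele. The parent stated to show normal carries N, so it is Nn. The other parent is then either Nn or nn: Nn × nn would give a 1:1 split, whereas Nn × Nn gives 3:1 — matching the data. So both parents are heterozygous (Nn × Nn).
Parent genotypes: Nn × Nn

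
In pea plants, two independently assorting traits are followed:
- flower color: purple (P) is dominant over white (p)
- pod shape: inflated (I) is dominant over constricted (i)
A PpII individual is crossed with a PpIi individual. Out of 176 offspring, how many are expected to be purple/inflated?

Dihybrid cross PpII × PpIi — consider each gene separately:
flower color: Pp × Pp → 1 PP, 2 Pp, 1 pp → 3 P_ : 1 pp (out of 4)
pod shape: II × Ii → 2 II, 2 Ii → 4 I_ (out of 4)
Combine (counts out of 4 × 4 = 16): purple/inflated (P_I_) = 3×4 = 12; white/inflated (ppI_) = 1×4 = 4
Phenotype counts (out of 16): 12 purple/inflated, 4 white/inflated
purple/inflated: 12 out of 16 → fraction 3/4
Expected count = 3/4 × 176 = 132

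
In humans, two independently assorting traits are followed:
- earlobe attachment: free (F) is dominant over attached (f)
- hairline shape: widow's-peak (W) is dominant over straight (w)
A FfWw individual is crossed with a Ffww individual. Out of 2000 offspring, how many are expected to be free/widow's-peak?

Dihybrid cross FfWw × Ffww — consider each gene separately:
earlobe attachment: Ff × Ff → 1 FF, 2 Ff, 1 ff → 3 F_ : 1 ff (out of 4)
hairline shape: Ww × ww → 2 Ww, 2 ww → 2 W_ : 2 ww (out of 4)
Combine (counts out of 4 × 4 = 16): free/widow's-peak (F_W_) = 3×2 = 6; free/straight (F_ww) = 3×2 = 6; attached/widow's-peak (ffW_) = 1×2 = 2; attached/straight (ffww) = 1×2 = 2
Phenotype counts (out of 16): 6 free/widow's-peak, 6 free/straight, 2 attached/widow's-peak, 2 attached/straight
free/widow's-peak: 6 out of 16 → fraction 3/8
Expected count = 3/8 × 2000 = 750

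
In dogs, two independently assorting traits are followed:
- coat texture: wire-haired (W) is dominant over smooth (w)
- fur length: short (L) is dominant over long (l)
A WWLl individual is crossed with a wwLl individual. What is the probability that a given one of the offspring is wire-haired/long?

Dihybrid cross WWLl × wwLl — consider each gene separately:
coat texture: WW × ww → 4 Ww → 4 W_ (out of 4)
fur length: Ll × Ll → 1 LL, 2 Ll, 1 ll → 3 L_ : 1 ll (out of 4)
Combine (counts out of 4 × 4 = 16): wire-haired/short (W_L_) = 4×3 = 12; wire-haired/long (W_ll) = 4×1 = 4
Phenotype counts (out of 16): 12 wire-haired/short, 4 wire-haired/long
wire-haired/long: 4 out of 16
Probability: 4/16 = 1/4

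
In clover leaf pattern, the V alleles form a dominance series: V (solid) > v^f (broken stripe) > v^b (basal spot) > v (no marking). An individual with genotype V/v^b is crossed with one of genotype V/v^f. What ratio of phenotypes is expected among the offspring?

Cross: V/v^b × V/v^f
Allele dominance: V > v^f > v^b > v
Offspring genotypes: 1 V/V, 1 V/v^f, 1 V/v^b, 1 v^f/v^b
Phenotype counts: 3 solid, 1 broken stripe
Ratio: 3 solid : 1 broken stripe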